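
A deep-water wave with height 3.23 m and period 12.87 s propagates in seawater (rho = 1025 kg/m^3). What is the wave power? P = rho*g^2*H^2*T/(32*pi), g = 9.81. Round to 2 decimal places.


P = rho * g^2 * H^2 * T / (32 * pi)
P = 1025 * 9.81^2 * 3.23^2 * 12.87 / (32 * pi)
P = 1025 * 96.2361 * 10.4329 * 12.87 / 100.53096
P = 131748.48 W/m

131748.48


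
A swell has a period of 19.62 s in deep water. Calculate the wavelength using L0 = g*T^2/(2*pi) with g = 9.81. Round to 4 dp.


L0 = g * T^2 / (2 * pi)
L0 = 9.81 * 19.62^2 / (2 * pi)
L0 = 9.81 * 384.9444 / 6.28319
L0 = 3776.3046 / 6.28319
L0 = 601.0175 m

601.0175


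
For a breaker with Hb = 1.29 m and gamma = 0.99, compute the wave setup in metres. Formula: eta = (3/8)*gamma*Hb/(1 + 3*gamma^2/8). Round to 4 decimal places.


eta = (3/8) * gamma * Hb / (1 + 3*gamma^2/8)
Numerator = (3/8) * 0.99 * 1.29 = 0.478912
Denominator = 1 + 3*0.99^2/8 = 1 + 0.367538 = 1.367538
eta = 0.478912 / 1.367538
eta = 0.3502 m

0.3502


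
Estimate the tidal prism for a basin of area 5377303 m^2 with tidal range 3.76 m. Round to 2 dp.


Tidal prism = Area * Tidal range
P = 5377303 * 3.76
P = 20218659.28 m^3

20218659.28


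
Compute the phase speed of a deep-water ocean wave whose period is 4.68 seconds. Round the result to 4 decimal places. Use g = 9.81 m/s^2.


We use the deep-water celerity formula:
C = g * T / (2 * pi)
C = 9.81 * 4.68 / (2 * 3.14159...)
C = 45.910800 / 6.283185
C = 7.3069 m/s

7.3069


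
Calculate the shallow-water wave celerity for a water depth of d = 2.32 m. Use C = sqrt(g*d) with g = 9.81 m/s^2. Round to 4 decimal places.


Using the shallow-water approximation:
C = sqrt(g * d) = sqrt(9.81 * 2.32)
C = sqrt(22.7592)
C = 4.7707 m/s

4.7707


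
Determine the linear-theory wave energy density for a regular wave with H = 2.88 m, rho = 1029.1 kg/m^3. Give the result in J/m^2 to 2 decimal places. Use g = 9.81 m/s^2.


E = (1/8) * rho * g * H^2
E = (1/8) * 1029.1 * 9.81 * 2.88^2
E = 0.125 * 1029.1 * 9.81 * 8.2944
E = 10466.98 J/m^2

10466.98


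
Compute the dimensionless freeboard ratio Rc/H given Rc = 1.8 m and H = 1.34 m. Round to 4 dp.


Relative freeboard = Rc / H
= 1.8 / 1.34
= 1.3433

1.3433


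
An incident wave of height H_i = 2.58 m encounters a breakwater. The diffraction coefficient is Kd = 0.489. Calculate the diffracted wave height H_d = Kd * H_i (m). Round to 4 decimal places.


H_d = Kd * H_i
H_d = 0.489 * 2.58
H_d = 1.2616 m

1.2616


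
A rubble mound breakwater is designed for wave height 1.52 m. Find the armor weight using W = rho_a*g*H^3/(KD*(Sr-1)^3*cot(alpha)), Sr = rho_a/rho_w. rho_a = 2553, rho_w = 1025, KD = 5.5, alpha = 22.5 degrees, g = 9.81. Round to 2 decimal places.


Sr = rho_a / rho_w = 2553 / 1025 = 2.490732
(Sr - 1) = 1.490732
(Sr - 1)^3 = 3.312825
cot(22.5) = 1 / tan(22.5) = 1 / 0.414214 = 2.414214
Numerator = 2553 * 9.81 * 1.52^3 = 87952.9855
Denominator = 5.5 * 3.312825 * 2.414214 = 43.988266
W = 87952.9855 / 43.988266
W = 1999.46 N

1999.46


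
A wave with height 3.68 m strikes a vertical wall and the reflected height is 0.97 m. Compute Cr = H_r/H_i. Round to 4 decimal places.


Cr = H_r / H_i
Cr = 0.97 / 3.68
Cr = 0.2636

0.2636


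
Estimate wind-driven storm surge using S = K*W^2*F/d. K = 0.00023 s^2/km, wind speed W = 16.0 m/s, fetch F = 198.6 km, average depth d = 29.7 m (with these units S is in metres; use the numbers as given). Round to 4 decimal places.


S = K * W^2 * F / d
W^2 = 16.0^2 = 256.00
S = 0.00023 * 256.00 * 198.6 / 29.7
Numerator = 0.00023 * 256.00 * 198.6 = 11.693568
S = 11.693568 / 29.7 = 0.3937 m

0.3937


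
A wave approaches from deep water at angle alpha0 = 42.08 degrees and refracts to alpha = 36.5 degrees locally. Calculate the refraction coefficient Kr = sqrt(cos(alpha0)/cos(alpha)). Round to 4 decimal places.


Kr = sqrt(cos(alpha0) / cos(alpha))
cos(42.08) = 0.742210
cos(36.5) = 0.803857
Kr = sqrt(0.742210 / 0.803857)
Kr = sqrt(0.923311)
Kr = 0.9609

0.9609


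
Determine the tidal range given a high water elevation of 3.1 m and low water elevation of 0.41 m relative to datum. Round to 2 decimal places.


Tidal range = High water - Low water
Tidal range = 3.1 - (0.41)
Tidal range = 2.69 m

2.69


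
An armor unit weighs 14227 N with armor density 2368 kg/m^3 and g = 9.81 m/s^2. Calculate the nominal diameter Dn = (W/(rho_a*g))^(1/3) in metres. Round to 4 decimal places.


V = W / (rho_a * g)
V = 14227 / (2368 * 9.81)
V = 14227 / 23230.08
V = 0.612439 m^3
Dn = V^(1/3) = 0.612439^(1/3)
Dn = 0.8492 m

0.8492


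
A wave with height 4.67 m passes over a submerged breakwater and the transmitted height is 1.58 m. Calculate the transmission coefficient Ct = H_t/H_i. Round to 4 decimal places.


Ct = H_t / H_i
Ct = 1.58 / 4.67
Ct = 0.3383

0.3383


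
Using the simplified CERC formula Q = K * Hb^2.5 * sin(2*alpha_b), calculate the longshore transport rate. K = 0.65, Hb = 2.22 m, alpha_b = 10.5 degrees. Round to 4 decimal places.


Q = K * Hb^2.5 * sin(2 * alpha_b)
Hb^2.5 = 2.22^2.5 = 7.343151
sin(2 * 10.5) = sin(21.0) = 0.358368
Q = 0.65 * 7.343151 * 0.358368
Q = 1.7105 m^3/s

1.7105


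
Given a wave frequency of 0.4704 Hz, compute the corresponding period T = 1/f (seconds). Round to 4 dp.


T = 1 / f
T = 1 / 0.4704
T = 2.1259 s

2.1259


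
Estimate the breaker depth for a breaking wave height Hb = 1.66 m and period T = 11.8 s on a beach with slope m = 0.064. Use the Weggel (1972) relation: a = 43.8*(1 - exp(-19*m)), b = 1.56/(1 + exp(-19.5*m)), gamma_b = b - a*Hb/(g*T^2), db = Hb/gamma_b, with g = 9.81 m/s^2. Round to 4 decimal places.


a = 43.8 * (1 - exp(-19 * m))
exp(-19 * 0.064) = exp(-1.2160) = 0.296413
a = 43.8 * (1 - 0.296413) = 30.817091
b = 1.56 / (1 + exp(-19.5 * m))
exp(-19.5 * 0.064) = exp(-1.2480) = 0.287078
b = 1.56 / (1 + 0.287078) = 1.212047
Hb / (g * T^2) = 1.66 / (9.81 * 11.8^2) = 1.66 / 1365.9444 = 0.00121528
gamma_b = b - a * Hb/(g*T^2) = 1.212047 - 30.817091 * 0.00121528 = 1.174596
db = Hb / gamma_b = 1.66 / 1.174596
db = 1.4133 m

1.4133


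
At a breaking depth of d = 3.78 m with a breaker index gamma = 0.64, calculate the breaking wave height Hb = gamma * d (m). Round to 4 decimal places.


Hb = gamma * d
Hb = 0.64 * 3.78
Hb = 2.4192 m

2.4192


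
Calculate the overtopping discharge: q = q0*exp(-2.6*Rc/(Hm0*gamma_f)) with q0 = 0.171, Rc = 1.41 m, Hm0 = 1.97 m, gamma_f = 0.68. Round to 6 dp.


q = q0 * exp(-2.6 * Rc / (Hm0 * gamma_f))
Exponent = -2.6 * 1.41 / (1.97 * 0.68)
= -2.6 * 1.41 / 1.3396
= -2.736638
exp(-2.736638) = 0.064788
q = 0.171 * 0.064788
q = 0.011079 m^3/s/m

0.011079


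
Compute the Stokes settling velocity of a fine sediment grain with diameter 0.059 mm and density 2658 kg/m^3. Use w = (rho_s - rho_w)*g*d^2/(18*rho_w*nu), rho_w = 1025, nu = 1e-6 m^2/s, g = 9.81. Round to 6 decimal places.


w = (rho_s - rho_w) * g * d^2 / (18 * rho_w * nu)
d = 0.059 mm = 0.000059 m
rho_s - rho_w = 2658 - 1025 = 1633
Numerator = 1633 * 9.81 * (0.000059)^2 = 0.000055764680
Denominator = 18 * 1025 * 1e-6 = 0.018450
w = 0.003022 m/s

0.003022


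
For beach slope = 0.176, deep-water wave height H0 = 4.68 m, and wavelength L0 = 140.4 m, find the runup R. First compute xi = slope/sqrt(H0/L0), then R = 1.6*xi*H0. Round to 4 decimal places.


xi = slope / sqrt(H0/L0)
H0/L0 = 4.68/140.4 = 0.033333
sqrt(0.033333) = 0.182574
xi = 0.176 / 0.182574 = 0.963992
R = 1.6 * xi * H0 = 1.6 * 0.963992 * 4.68
R = 7.2184 m

7.2184


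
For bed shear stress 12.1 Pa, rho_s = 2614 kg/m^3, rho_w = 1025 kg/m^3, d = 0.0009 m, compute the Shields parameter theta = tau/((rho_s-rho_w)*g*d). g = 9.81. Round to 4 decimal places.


theta = tau / ((rho_s - rho_w) * g * d)
rho_s - rho_w = 2614 - 1025 = 1589
Denominator = 1589 * 9.81 * 0.0009 = 14.029281
theta = 12.1 / 14.029281
theta = 0.8625

0.8625


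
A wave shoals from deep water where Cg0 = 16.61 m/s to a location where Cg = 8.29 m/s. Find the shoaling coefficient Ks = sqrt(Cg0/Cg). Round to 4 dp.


Ks = sqrt(Cg0 / Cg)
Ks = sqrt(16.61 / 8.29)
Ks = sqrt(2.0036)
Ks = 1.4155

1.4155


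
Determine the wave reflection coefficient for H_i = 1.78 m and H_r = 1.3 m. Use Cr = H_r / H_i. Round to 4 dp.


Cr = H_r / H_i
Cr = 1.3 / 1.78
Cr = 0.7303

0.7303


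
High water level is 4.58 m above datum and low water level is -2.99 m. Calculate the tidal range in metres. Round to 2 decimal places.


Tidal range = High water - Low water
Tidal range = 4.58 - (-2.99)
Tidal range = 7.57 m

7.57


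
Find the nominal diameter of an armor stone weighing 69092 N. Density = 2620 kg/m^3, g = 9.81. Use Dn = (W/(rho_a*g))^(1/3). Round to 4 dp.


V = W / (rho_a * g)
V = 69092 / (2620 * 9.81)
V = 69092 / 25702.20
V = 2.688175 m^3
Dn = V^(1/3) = 2.688175^(1/3)
Dn = 1.3904 m

1.3904


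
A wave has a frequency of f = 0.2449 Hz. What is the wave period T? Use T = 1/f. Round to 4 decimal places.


T = 1 / f
T = 1 / 0.2449
T = 4.0833 s

4.0833


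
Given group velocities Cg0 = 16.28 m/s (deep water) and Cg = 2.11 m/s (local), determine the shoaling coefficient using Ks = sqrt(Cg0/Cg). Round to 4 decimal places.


Ks = sqrt(Cg0 / Cg)
Ks = sqrt(16.28 / 2.11)
Ks = sqrt(7.7156)
Ks = 2.7777

2.7777


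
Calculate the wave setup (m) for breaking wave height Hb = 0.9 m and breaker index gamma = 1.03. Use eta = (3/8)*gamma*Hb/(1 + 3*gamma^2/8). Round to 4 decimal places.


eta = (3/8) * gamma * Hb / (1 + 3*gamma^2/8)
Numerator = (3/8) * 1.03 * 0.9 = 0.347625
Denominator = 1 + 3*1.03^2/8 = 1 + 0.397838 = 1.397838
eta = 0.347625 / 1.397838
eta = 0.2487 m

0.2487


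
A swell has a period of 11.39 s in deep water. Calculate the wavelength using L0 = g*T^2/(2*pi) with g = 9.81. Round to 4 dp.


L0 = g * T^2 / (2 * pi)
L0 = 9.81 * 11.39^2 / (2 * pi)
L0 = 9.81 * 129.7321 / 6.28319
L0 = 1272.6719 / 6.28319
L0 = 202.5520 m

202.5520


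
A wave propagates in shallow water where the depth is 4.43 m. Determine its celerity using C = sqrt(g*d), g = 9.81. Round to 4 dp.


Using the shallow-water approximation:
C = sqrt(g * d) = sqrt(9.81 * 4.43)
C = sqrt(43.4583)
C = 6.5923 m/s

6.5923


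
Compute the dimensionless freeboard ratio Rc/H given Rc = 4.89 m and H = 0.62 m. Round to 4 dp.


Relative freeboard = Rc / H
= 4.89 / 0.62
= 7.8871

7.8871


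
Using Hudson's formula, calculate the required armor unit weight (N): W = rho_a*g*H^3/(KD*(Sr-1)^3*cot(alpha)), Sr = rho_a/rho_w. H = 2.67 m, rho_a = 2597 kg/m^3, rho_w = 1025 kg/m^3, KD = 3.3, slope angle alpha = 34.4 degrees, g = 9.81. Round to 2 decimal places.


Sr = rho_a / rho_w = 2597 / 1025 = 2.533659
(Sr - 1) = 1.533659
(Sr - 1)^3 = 3.607331
cot(34.4) = 1 / tan(34.4) = 1 / 0.684714 = 1.460463
Numerator = 2597 * 9.81 * 2.67^3 = 484925.1861
Denominator = 3.3 * 3.607331 * 1.460463 = 17.385636
W = 484925.1861 / 17.385636
W = 27892.29 N

27892.29


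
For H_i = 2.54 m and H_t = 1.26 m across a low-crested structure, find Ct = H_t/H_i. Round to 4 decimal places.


Ct = H_t / H_i
Ct = 1.26 / 2.54
Ct = 0.4961

0.4961


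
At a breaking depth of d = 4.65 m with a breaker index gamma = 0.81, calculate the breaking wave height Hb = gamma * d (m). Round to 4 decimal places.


Hb = gamma * d
Hb = 0.81 * 4.65
Hb = 3.7665 m

3.7665


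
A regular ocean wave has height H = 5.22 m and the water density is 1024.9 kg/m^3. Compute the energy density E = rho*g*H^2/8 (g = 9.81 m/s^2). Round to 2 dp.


E = (1/8) * rho * g * H^2
E = (1/8) * 1024.9 * 9.81 * 5.22^2
E = 0.125 * 1024.9 * 9.81 * 27.2484
E = 34245.34 J/m^2

34245.34


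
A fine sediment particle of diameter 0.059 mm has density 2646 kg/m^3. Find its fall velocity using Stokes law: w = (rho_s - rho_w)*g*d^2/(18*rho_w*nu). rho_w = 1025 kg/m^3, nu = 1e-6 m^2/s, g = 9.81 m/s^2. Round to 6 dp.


w = (rho_s - rho_w) * g * d^2 / (18 * rho_w * nu)
d = 0.059 mm = 0.000059 m
rho_s - rho_w = 2646 - 1025 = 1621
Numerator = 1621 * 9.81 * (0.000059)^2 = 0.000055354897
Denominator = 18 * 1025 * 1e-6 = 0.018450
w = 0.003000 m/s

0.003000


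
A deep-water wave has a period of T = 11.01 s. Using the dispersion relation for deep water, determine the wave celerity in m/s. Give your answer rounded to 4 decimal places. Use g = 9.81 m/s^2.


We use the deep-water celerity formula:
C = g * T / (2 * pi)
C = 9.81 * 11.01 / (2 * 3.14159...)
C = 108.008100 / 6.283185
C = 17.1900 m/s

17.1900


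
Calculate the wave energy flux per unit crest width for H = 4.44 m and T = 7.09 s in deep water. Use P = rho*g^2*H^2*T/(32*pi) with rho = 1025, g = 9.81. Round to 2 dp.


P = rho * g^2 * H^2 * T / (32 * pi)
P = 1025 * 9.81^2 * 4.44^2 * 7.09 / (32 * pi)
P = 1025 * 96.2361 * 19.7136 * 7.09 / 100.53096
P = 137143.18 W/m

137143.18


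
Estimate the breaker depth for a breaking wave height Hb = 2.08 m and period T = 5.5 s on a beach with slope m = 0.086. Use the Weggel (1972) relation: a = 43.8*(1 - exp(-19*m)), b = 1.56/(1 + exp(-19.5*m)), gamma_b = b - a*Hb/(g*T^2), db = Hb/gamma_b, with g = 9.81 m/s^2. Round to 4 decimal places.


a = 43.8 * (1 - exp(-19 * m))
exp(-19 * 0.086) = exp(-1.6340) = 0.195147
a = 43.8 * (1 - 0.195147) = 35.252543
b = 1.56 / (1 + exp(-19.5 * m))
exp(-19.5 * 0.086) = exp(-1.6770) = 0.186934
b = 1.56 / (1 + 0.186934) = 1.314311
Hb / (g * T^2) = 2.08 / (9.81 * 5.5^2) = 2.08 / 296.7525 = 0.00700921
gamma_b = b - a * Hb/(g*T^2) = 1.314311 - 35.252543 * 0.00700921 = 1.067218
db = Hb / gamma_b = 2.08 / 1.067218
db = 1.9490 m

1.9490


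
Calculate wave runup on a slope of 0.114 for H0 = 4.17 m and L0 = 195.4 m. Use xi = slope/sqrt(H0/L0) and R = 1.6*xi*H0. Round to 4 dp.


xi = slope / sqrt(H0/L0)
H0/L0 = 4.17/195.4 = 0.021341
sqrt(0.021341) = 0.146085
xi = 0.114 / 0.146085 = 0.780367
R = 1.6 * xi * H0 = 1.6 * 0.780367 * 4.17
R = 5.2066 m

5.2066


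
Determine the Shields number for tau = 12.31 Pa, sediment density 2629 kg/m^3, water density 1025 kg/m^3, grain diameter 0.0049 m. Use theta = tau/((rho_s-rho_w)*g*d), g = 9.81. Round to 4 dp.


theta = tau / ((rho_s - rho_w) * g * d)
rho_s - rho_w = 2629 - 1025 = 1604
Denominator = 1604 * 9.81 * 0.0049 = 77.102676
theta = 12.31 / 77.102676
theta = 0.1597

0.1597


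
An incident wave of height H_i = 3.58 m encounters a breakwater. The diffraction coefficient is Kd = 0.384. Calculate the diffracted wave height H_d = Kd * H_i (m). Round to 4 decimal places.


H_d = Kd * H_i
H_d = 0.384 * 3.58
H_d = 1.3747 m

1.3747


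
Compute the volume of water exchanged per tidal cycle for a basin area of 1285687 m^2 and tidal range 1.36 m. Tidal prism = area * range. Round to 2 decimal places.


Tidal prism = Area * Tidal range
P = 1285687 * 1.36
P = 1748534.32 m^3

1748534.32


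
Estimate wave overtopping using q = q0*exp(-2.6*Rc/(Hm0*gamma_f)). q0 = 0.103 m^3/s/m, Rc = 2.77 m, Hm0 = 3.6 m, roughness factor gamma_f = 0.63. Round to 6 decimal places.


q = q0 * exp(-2.6 * Rc / (Hm0 * gamma_f))
Exponent = -2.6 * 2.77 / (3.6 * 0.63)
= -2.6 * 2.77 / 2.2680
= -3.175485
exp(-3.175485) = 0.041774
q = 0.103 * 0.041774
q = 0.004303 m^3/s/m

0.004303


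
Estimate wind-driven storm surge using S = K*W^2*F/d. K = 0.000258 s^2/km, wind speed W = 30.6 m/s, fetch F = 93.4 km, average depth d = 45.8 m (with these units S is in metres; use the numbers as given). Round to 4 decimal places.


S = K * W^2 * F / d
W^2 = 30.6^2 = 936.36
S = 0.000258 * 936.36 * 93.4 / 45.8
Numerator = 0.000258 * 936.36 * 93.4 = 22.563654
S = 22.563654 / 45.8 = 0.4927 m

0.4927


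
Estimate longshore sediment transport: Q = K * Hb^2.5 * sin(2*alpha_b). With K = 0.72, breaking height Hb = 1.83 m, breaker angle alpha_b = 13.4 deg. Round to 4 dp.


Q = K * Hb^2.5 * sin(2 * alpha_b)
Hb^2.5 = 1.83^2.5 = 4.530308
sin(2 * 13.4) = sin(26.8) = 0.450878
Q = 0.72 * 4.530308 * 0.450878
Q = 1.4707 m^3/s

1.4707


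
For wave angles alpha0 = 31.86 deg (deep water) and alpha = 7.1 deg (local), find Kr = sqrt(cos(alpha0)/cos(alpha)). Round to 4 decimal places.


Kr = sqrt(cos(alpha0) / cos(alpha))
cos(31.86) = 0.849340
cos(7.1) = 0.992332
Kr = sqrt(0.849340 / 0.992332)
Kr = sqrt(0.855904)
Kr = 0.9252

0.9252


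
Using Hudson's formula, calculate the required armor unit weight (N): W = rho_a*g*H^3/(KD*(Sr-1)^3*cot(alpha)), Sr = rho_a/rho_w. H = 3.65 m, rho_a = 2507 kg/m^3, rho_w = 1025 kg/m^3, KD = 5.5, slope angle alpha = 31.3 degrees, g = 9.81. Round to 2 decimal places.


Sr = rho_a / rho_w = 2507 / 1025 = 2.445854
(Sr - 1) = 1.445854
(Sr - 1)^3 = 3.022547
cot(31.3) = 1 / tan(31.3) = 1 / 0.608010 = 1.644711
Numerator = 2507 * 9.81 * 3.65^3 = 1195919.4653
Denominator = 5.5 * 3.022547 * 1.644711 = 27.341688
W = 1195919.4653 / 27.341688
W = 43739.78 N

43739.78


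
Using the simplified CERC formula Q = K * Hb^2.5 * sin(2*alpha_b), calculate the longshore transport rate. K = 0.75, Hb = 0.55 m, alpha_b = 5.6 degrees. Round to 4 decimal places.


Q = K * Hb^2.5 * sin(2 * alpha_b)
Hb^2.5 = 0.55^2.5 = 0.224340
sin(2 * 5.6) = sin(11.2) = 0.194234
Q = 0.75 * 0.224340 * 0.194234
Q = 0.0327 m^3/s

0.0327


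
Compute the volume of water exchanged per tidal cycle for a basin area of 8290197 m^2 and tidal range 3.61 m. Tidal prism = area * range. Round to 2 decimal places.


Tidal prism = Area * Tidal range
P = 8290197 * 3.61
P = 29927611.17 m^3

29927611.17


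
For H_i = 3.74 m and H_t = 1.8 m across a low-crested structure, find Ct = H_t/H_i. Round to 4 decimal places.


Ct = H_t / H_i
Ct = 1.8 / 3.74
Ct = 0.4813

0.4813


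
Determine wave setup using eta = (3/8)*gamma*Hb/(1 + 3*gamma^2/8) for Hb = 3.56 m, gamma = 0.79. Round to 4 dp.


eta = (3/8) * gamma * Hb / (1 + 3*gamma^2/8)
Numerator = (3/8) * 0.79 * 3.56 = 1.054650
Denominator = 1 + 3*0.79^2/8 = 1 + 0.234038 = 1.234038
eta = 1.054650 / 1.234038
eta = 0.8546 m

0.8546


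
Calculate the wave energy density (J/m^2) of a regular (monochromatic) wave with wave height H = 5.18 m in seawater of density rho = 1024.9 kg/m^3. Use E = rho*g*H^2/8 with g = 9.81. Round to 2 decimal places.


E = (1/8) * rho * g * H^2
E = (1/8) * 1024.9 * 9.81 * 5.18^2
E = 0.125 * 1024.9 * 9.81 * 26.8324
E = 33722.52 J/m^2

33722.52


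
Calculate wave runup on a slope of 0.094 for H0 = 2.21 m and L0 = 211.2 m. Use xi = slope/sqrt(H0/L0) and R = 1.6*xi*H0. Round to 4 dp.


xi = slope / sqrt(H0/L0)
H0/L0 = 2.21/211.2 = 0.010464
sqrt(0.010464) = 0.102294
xi = 0.094 / 0.102294 = 0.918922
R = 1.6 * xi * H0 = 1.6 * 0.918922 * 2.21
R = 3.2493 m

3.2493


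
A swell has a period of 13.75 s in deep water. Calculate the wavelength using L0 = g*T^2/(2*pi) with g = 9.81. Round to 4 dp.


L0 = g * T^2 / (2 * pi)
L0 = 9.81 * 13.75^2 / (2 * pi)
L0 = 9.81 * 189.0625 / 6.28319
L0 = 1854.7031 / 6.28319
L0 = 295.1852 m

295.1852


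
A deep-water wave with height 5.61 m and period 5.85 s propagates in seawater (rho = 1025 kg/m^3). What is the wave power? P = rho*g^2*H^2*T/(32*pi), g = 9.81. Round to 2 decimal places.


P = rho * g^2 * H^2 * T / (32 * pi)
P = 1025 * 9.81^2 * 5.61^2 * 5.85 / (32 * pi)
P = 1025 * 96.2361 * 31.4721 * 5.85 / 100.53096
P = 180652.35 W/m

180652.35


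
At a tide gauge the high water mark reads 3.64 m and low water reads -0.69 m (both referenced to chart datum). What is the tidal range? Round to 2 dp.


Tidal range = High water - Low water
Tidal range = 3.64 - (-0.69)
Tidal range = 4.33 m

4.33


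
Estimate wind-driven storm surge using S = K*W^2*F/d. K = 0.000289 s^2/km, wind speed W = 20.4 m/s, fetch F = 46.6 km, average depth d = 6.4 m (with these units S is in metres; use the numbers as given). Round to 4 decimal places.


S = K * W^2 * F / d
W^2 = 20.4^2 = 416.16
S = 0.000289 * 416.16 * 46.6 / 6.4
Numerator = 0.000289 * 416.16 * 46.6 = 5.604593
S = 5.604593 / 6.4 = 0.8757 m

0.8757


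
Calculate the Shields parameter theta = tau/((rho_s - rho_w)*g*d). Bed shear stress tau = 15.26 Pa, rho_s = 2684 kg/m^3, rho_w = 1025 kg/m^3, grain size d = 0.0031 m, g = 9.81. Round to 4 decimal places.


theta = tau / ((rho_s - rho_w) * g * d)
rho_s - rho_w = 2684 - 1025 = 1659
Denominator = 1659 * 9.81 * 0.0031 = 50.451849
theta = 15.26 / 50.451849
theta = 0.3025

0.3025


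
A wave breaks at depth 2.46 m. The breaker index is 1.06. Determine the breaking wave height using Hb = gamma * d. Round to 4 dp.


Hb = gamma * d
Hb = 1.06 * 2.46
Hb = 2.6076 m

2.6076


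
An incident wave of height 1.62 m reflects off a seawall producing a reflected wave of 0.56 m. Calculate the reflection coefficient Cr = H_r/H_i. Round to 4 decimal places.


Cr = H_r / H_i
Cr = 0.56 / 1.62
Cr = 0.3457

0.3457


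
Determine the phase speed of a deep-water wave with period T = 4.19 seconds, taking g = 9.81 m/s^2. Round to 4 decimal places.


We use the deep-water celerity formula:
C = g * T / (2 * pi)
C = 9.81 * 4.19 / (2 * 3.14159...)
C = 41.103900 / 6.283185
C = 6.5419 m/s

6.5419


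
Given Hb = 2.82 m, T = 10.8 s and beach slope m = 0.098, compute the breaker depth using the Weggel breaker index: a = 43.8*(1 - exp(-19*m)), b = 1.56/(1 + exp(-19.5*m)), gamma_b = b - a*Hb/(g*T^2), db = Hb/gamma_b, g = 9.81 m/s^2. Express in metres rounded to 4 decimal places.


a = 43.8 * (1 - exp(-19 * m))
exp(-19 * 0.098) = exp(-1.8620) = 0.155362
a = 43.8 * (1 - 0.155362) = 36.995162
b = 1.56 / (1 + exp(-19.5 * m))
exp(-19.5 * 0.098) = exp(-1.9110) = 0.147932
b = 1.56 / (1 + 0.147932) = 1.358965
Hb / (g * T^2) = 2.82 / (9.81 * 10.8^2) = 2.82 / 1144.2384 = 0.00246452
gamma_b = b - a * Hb/(g*T^2) = 1.358965 - 36.995162 * 0.00246452 = 1.267790
db = Hb / gamma_b = 2.82 / 1.267790
db = 2.2243 m

2.2243


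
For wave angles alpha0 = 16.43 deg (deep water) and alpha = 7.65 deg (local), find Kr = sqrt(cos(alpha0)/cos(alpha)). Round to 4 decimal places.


Kr = sqrt(cos(alpha0) / cos(alpha))
cos(16.43) = 0.959166
cos(7.65) = 0.991100
Kr = sqrt(0.959166 / 0.991100)
Kr = sqrt(0.967779)
Kr = 0.9838

0.9838


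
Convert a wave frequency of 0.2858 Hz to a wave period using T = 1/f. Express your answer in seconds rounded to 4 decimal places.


T = 1 / f
T = 1 / 0.2858
T = 3.4990 s

3.4990


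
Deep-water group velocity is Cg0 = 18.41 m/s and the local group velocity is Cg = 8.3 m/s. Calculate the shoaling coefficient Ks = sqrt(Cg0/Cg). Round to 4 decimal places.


Ks = sqrt(Cg0 / Cg)
Ks = sqrt(18.41 / 8.3)
Ks = sqrt(2.2181)
Ks = 1.4893

1.4893


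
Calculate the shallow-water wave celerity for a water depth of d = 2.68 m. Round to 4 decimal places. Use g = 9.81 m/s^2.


Using the shallow-water approximation:
C = sqrt(g * d) = sqrt(9.81 * 2.68)
C = sqrt(26.2908)
C = 5.1275 m/s

5.1275


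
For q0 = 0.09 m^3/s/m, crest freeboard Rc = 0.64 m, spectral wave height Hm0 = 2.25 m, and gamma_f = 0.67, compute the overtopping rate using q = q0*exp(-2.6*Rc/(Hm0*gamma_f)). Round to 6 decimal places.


q = q0 * exp(-2.6 * Rc / (Hm0 * gamma_f))
Exponent = -2.6 * 0.64 / (2.25 * 0.67)
= -2.6 * 0.64 / 1.5075
= -1.103814
exp(-1.103814) = 0.331604
q = 0.09 * 0.331604
q = 0.029844 m^3/s/m

0.029844


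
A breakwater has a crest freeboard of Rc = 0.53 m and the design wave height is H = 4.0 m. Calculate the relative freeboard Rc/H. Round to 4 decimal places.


Relative freeboard = Rc / H
= 0.53 / 4.0
= 0.1325

0.1325


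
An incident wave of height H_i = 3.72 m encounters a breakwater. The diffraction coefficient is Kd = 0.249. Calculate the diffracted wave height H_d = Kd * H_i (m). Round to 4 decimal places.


H_d = Kd * H_i
H_d = 0.249 * 3.72
H_d = 0.9263 m

0.9263


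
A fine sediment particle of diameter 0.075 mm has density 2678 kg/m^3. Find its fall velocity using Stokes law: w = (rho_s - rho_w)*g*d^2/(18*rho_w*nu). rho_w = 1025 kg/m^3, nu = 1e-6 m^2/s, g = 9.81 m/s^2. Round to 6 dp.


w = (rho_s - rho_w) * g * d^2 / (18 * rho_w * nu)
d = 0.075 mm = 0.000075 m
rho_s - rho_w = 2678 - 1025 = 1653
Numerator = 1653 * 9.81 * (0.000075)^2 = 0.000091214606
Denominator = 18 * 1025 * 1e-6 = 0.018450
w = 0.004944 m/s

0.004944


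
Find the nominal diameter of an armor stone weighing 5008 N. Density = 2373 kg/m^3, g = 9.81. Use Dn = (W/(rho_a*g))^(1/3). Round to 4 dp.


V = W / (rho_a * g)
V = 5008 / (2373 * 9.81)
V = 5008 / 23279.13
V = 0.215128 m^3
Dn = V^(1/3) = 0.215128^(1/3)
Dn = 0.5992 m

0.5992


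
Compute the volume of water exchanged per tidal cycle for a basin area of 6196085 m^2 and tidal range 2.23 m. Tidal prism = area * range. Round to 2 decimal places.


Tidal prism = Area * Tidal range
P = 6196085 * 2.23
P = 13817269.55 m^3

13817269.55


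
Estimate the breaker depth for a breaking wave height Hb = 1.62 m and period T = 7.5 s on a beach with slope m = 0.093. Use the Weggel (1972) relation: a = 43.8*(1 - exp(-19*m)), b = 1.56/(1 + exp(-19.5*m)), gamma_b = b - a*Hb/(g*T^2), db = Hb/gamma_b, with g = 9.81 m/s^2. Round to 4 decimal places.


a = 43.8 * (1 - exp(-19 * m))
exp(-19 * 0.093) = exp(-1.7670) = 0.170845
a = 43.8 * (1 - 0.170845) = 36.317000
b = 1.56 / (1 + exp(-19.5 * m))
exp(-19.5 * 0.093) = exp(-1.8135) = 0.163082
b = 1.56 / (1 + 0.163082) = 1.341264
Hb / (g * T^2) = 1.62 / (9.81 * 7.5^2) = 1.62 / 551.8125 = 0.00293578
gamma_b = b - a * Hb/(g*T^2) = 1.341264 - 36.317000 * 0.00293578 = 1.234645
db = Hb / gamma_b = 1.62 / 1.234645
db = 1.3121 m

1.3121


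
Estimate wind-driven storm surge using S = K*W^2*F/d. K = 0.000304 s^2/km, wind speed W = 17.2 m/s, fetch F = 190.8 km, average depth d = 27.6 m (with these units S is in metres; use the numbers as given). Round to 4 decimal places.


S = K * W^2 * F / d
W^2 = 17.2^2 = 295.84
S = 0.000304 * 295.84 * 190.8 / 27.6
Numerator = 0.000304 * 295.84 * 190.8 = 17.159667
S = 17.159667 / 27.6 = 0.6217 m

0.6217


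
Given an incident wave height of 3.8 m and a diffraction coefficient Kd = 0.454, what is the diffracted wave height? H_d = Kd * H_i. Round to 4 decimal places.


H_d = Kd * H_i
H_d = 0.454 * 3.8
H_d = 1.7252 m

1.7252


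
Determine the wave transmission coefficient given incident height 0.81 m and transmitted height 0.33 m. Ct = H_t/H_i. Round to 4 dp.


Ct = H_t / H_i
Ct = 0.33 / 0.81
Ct = 0.4074

0.4074


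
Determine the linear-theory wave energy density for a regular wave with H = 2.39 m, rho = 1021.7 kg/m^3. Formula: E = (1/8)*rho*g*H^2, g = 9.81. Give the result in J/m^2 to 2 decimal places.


E = (1/8) * rho * g * H^2
E = (1/8) * 1021.7 * 9.81 * 2.39^2
E = 0.125 * 1021.7 * 9.81 * 5.7121
E = 7156.46 J/m^2

7156.46


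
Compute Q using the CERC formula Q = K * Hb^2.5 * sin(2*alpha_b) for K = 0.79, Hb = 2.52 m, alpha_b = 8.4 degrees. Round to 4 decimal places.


Q = K * Hb^2.5 * sin(2 * alpha_b)
Hb^2.5 = 2.52^2.5 = 10.080947
sin(2 * 8.4) = sin(16.8) = 0.289032
Q = 0.79 * 10.080947 * 0.289032
Q = 2.3018 m^3/s

2.3018


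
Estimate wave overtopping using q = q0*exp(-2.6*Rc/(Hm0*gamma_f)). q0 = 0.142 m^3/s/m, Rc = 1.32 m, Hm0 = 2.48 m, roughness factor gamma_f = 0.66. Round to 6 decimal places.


q = q0 * exp(-2.6 * Rc / (Hm0 * gamma_f))
Exponent = -2.6 * 1.32 / (2.48 * 0.66)
= -2.6 * 1.32 / 1.6368
= -2.096774
exp(-2.096774) = 0.122852
q = 0.142 * 0.122852
q = 0.017445 m^3/s/m

0.017445


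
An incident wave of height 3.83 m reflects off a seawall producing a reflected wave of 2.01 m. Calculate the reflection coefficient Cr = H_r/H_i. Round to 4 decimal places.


Cr = H_r / H_i
Cr = 2.01 / 3.83
Cr = 0.5248

0.5248


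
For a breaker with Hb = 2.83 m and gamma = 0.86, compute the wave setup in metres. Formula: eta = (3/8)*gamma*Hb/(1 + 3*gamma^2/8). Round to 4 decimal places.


eta = (3/8) * gamma * Hb / (1 + 3*gamma^2/8)
Numerator = (3/8) * 0.86 * 2.83 = 0.912675
Denominator = 1 + 3*0.86^2/8 = 1 + 0.277350 = 1.277350
eta = 0.912675 / 1.277350
eta = 0.7145 m

0.7145


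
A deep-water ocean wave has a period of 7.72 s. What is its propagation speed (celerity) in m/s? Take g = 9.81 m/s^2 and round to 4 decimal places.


We use the deep-water celerity formula:
C = g * T / (2 * pi)
C = 9.81 * 7.72 / (2 * 3.14159...)
C = 75.733200 / 6.283185
C = 12.0533 m/s

12.0533


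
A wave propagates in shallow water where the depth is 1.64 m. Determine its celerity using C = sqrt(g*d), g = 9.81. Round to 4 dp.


Using the shallow-water approximation:
C = sqrt(g * d) = sqrt(9.81 * 1.64)
C = sqrt(16.0884)
C = 4.0110 m/s

4.0110


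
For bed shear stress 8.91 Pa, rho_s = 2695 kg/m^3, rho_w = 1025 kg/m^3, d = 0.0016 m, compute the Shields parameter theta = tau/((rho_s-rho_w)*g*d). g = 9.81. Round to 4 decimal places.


theta = tau / ((rho_s - rho_w) * g * d)
rho_s - rho_w = 2695 - 1025 = 1670
Denominator = 1670 * 9.81 * 0.0016 = 26.212320
theta = 8.91 / 26.212320
theta = 0.3399

0.3399


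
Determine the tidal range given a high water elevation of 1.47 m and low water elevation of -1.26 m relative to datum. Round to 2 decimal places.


Tidal range = High water - Low water
Tidal range = 1.47 - (-1.26)
Tidal range = 2.73 m

2.73


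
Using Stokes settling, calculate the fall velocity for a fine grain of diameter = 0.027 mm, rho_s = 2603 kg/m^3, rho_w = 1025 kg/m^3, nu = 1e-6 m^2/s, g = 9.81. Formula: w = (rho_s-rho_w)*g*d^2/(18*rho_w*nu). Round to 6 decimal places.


w = (rho_s - rho_w) * g * d^2 / (18 * rho_w * nu)
d = 0.027 mm = 0.000027 m
rho_s - rho_w = 2603 - 1025 = 1578
Numerator = 1578 * 9.81 * (0.000027)^2 = 0.000011285051
Denominator = 18 * 1025 * 1e-6 = 0.018450
w = 0.000612 m/s

0.000612


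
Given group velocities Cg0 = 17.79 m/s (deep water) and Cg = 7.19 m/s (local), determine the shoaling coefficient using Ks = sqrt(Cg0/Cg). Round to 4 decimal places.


Ks = sqrt(Cg0 / Cg)
Ks = sqrt(17.79 / 7.19)
Ks = sqrt(2.4743)
Ks = 1.5730

1.5730


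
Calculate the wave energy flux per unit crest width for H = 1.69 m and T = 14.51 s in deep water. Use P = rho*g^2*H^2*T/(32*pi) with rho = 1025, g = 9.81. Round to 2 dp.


P = rho * g^2 * H^2 * T / (32 * pi)
P = 1025 * 9.81^2 * 1.69^2 * 14.51 / (32 * pi)
P = 1025 * 96.2361 * 2.8561 * 14.51 / 100.53096
P = 40663.32 W/m

40663.32


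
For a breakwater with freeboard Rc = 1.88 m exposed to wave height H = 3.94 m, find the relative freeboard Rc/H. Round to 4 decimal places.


Relative freeboard = Rc / H
= 1.88 / 3.94
= 0.4772

0.4772


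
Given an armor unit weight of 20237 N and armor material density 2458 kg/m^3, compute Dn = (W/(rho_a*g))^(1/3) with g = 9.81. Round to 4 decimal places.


V = W / (rho_a * g)
V = 20237 / (2458 * 9.81)
V = 20237 / 24112.98
V = 0.839258 m^3
Dn = V^(1/3) = 0.839258^(1/3)
Dn = 0.9433 m

0.9433


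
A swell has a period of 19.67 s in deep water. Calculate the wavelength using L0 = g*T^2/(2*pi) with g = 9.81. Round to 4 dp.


L0 = g * T^2 / (2 * pi)
L0 = 9.81 * 19.67^2 / (2 * pi)
L0 = 9.81 * 386.9089 / 6.28319
L0 = 3795.5763 / 6.28319
L0 = 604.0847 m

604.0847


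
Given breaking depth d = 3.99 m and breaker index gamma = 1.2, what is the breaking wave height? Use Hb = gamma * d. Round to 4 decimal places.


Hb = gamma * d
Hb = 1.2 * 3.99
Hb = 4.7880 m

4.7880


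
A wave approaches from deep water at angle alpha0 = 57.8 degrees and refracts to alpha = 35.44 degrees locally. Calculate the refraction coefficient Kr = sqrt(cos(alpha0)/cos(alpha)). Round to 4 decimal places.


Kr = sqrt(cos(alpha0) / cos(alpha))
cos(57.8) = 0.532876
cos(35.44) = 0.814723
Kr = sqrt(0.532876 / 0.814723)
Kr = sqrt(0.654058)
Kr = 0.8087

0.8087


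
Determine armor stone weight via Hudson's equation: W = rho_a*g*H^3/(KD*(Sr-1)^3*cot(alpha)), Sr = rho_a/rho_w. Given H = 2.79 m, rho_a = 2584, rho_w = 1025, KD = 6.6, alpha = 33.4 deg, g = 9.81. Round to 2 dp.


Sr = rho_a / rho_w = 2584 / 1025 = 2.520976
(Sr - 1) = 1.520976
(Sr - 1)^3 = 3.518574
cot(33.4) = 1 / tan(33.4) = 1 / 0.659379 = 1.516580
Numerator = 2584 * 9.81 * 2.79^3 = 550521.2997
Denominator = 6.6 * 3.518574 * 1.516580 = 35.218909
W = 550521.2997 / 35.218909
W = 15631.41 N

15631.41


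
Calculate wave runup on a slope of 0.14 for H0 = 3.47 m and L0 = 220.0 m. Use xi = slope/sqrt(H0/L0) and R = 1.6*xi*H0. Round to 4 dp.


xi = slope / sqrt(H0/L0)
H0/L0 = 3.47/220.0 = 0.015773
sqrt(0.015773) = 0.125590
xi = 0.14 / 0.125590 = 1.114743
R = 1.6 * xi * H0 = 1.6 * 1.114743 * 3.47
R = 6.1891 m

6.1891


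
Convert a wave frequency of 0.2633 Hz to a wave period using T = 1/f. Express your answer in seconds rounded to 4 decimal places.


T = 1 / f
T = 1 / 0.2633
T = 3.7979 s

3.7979


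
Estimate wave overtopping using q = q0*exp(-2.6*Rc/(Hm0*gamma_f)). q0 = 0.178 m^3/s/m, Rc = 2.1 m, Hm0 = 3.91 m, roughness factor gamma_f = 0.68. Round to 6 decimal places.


q = q0 * exp(-2.6 * Rc / (Hm0 * gamma_f))
Exponent = -2.6 * 2.1 / (3.91 * 0.68)
= -2.6 * 2.1 / 2.6588
= -2.053558
exp(-2.053558) = 0.128278
q = 0.178 * 0.128278
q = 0.022833 m^3/s/m

0.022833


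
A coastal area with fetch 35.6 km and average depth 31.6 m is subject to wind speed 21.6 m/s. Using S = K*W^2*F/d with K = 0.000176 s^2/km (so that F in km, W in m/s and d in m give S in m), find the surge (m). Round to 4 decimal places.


S = K * W^2 * F / d
W^2 = 21.6^2 = 466.56
S = 0.000176 * 466.56 * 35.6 / 31.6
Numerator = 0.000176 * 466.56 * 35.6 = 2.923278
S = 2.923278 / 31.6 = 0.0925 m

0.0925


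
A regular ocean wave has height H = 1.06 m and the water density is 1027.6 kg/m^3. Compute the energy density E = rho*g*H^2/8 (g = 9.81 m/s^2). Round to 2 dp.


E = (1/8) * rho * g * H^2
E = (1/8) * 1027.6 * 9.81 * 1.06^2
E = 0.125 * 1027.6 * 9.81 * 1.1236
E = 1415.84 J/m^2

1415.84


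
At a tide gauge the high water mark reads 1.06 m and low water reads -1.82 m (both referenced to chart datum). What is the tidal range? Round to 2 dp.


Tidal range = High water - Low water
Tidal range = 1.06 - (-1.82)
Tidal range = 2.88 m

2.88


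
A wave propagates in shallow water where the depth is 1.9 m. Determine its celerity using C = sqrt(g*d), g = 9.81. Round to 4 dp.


Using the shallow-water approximation:
C = sqrt(g * d) = sqrt(9.81 * 1.9)
C = sqrt(18.6390)
C = 4.3173 m/s

4.3173


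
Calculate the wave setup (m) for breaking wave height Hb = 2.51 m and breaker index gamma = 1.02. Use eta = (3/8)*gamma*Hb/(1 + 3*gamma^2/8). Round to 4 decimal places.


eta = (3/8) * gamma * Hb / (1 + 3*gamma^2/8)
Numerator = (3/8) * 1.02 * 2.51 = 0.960075
Denominator = 1 + 3*1.02^2/8 = 1 + 0.390150 = 1.390150
eta = 0.960075 / 1.390150
eta = 0.6906 m

0.6906


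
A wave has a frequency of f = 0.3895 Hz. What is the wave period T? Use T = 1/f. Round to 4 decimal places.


T = 1 / f
T = 1 / 0.3895
T = 2.5674 s

2.5674


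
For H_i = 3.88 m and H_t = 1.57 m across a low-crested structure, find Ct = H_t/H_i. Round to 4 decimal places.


Ct = H_t / H_i
Ct = 1.57 / 3.88
Ct = 0.4046

0.4046


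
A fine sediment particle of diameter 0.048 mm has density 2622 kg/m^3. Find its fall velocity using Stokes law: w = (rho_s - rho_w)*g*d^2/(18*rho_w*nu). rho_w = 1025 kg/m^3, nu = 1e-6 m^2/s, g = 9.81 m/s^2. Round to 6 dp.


w = (rho_s - rho_w) * g * d^2 / (18 * rho_w * nu)
d = 0.048 mm = 0.000048 m
rho_s - rho_w = 2622 - 1025 = 1597
Numerator = 1597 * 9.81 * (0.000048)^2 = 0.000036095777
Denominator = 18 * 1025 * 1e-6 = 0.018450
w = 0.001956 m/s

0.001956


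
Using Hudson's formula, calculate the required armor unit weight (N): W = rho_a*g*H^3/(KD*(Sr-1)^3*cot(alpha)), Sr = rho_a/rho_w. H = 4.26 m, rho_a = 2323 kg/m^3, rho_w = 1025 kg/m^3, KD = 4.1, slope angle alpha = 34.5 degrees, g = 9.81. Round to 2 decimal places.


Sr = rho_a / rho_w = 2323 / 1025 = 2.266341
(Sr - 1) = 1.266341
(Sr - 1)^3 = 2.030731
cot(34.5) = 1 / tan(34.5) = 1 / 0.687281 = 1.455009
Numerator = 2323 * 9.81 * 4.26^3 = 1761761.0920
Denominator = 4.1 * 2.030731 * 1.455009 = 12.114403
W = 1761761.0920 / 12.114403
W = 145426.98 N

145426.98


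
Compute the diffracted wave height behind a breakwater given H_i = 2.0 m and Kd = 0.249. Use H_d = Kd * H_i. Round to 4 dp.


H_d = Kd * H_i
H_d = 0.249 * 2.0
H_d = 0.4980 m

0.4980


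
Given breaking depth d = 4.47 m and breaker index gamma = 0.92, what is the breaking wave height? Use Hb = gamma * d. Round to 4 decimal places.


Hb = gamma * d
Hb = 0.92 * 4.47
Hb = 4.1124 m

4.1124


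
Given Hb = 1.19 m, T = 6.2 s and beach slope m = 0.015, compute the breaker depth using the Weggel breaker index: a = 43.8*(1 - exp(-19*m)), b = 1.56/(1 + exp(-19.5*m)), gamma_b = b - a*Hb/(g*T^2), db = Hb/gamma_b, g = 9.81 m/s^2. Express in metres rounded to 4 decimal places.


a = 43.8 * (1 - exp(-19 * m))
exp(-19 * 0.015) = exp(-0.2850) = 0.752014
a = 43.8 * (1 - 0.752014) = 10.861776
b = 1.56 / (1 + exp(-19.5 * m))
exp(-19.5 * 0.015) = exp(-0.2925) = 0.746395
b = 1.56 / (1 + 0.746395) = 0.893269
Hb / (g * T^2) = 1.19 / (9.81 * 6.2^2) = 1.19 / 377.0964 = 0.00315569
gamma_b = b - a * Hb/(g*T^2) = 0.893269 - 10.861776 * 0.00315569 = 0.858992
db = Hb / gamma_b = 1.19 / 0.858992
db = 1.3853 m

1.3853


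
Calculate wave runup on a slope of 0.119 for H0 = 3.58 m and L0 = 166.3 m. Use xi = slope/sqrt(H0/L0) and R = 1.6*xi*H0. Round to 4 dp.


xi = slope / sqrt(H0/L0)
H0/L0 = 3.58/166.3 = 0.021527
sqrt(0.021527) = 0.146722
xi = 0.119 / 0.146722 = 0.811057
R = 1.6 * xi * H0 = 1.6 * 0.811057 * 3.58
R = 4.6457 m

4.6457


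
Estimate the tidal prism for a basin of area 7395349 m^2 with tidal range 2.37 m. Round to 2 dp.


Tidal prism = Area * Tidal range
P = 7395349 * 2.37
P = 17526977.13 m^3

17526977.13


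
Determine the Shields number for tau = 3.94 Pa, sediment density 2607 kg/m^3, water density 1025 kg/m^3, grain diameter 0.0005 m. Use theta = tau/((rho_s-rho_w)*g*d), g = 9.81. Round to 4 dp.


theta = tau / ((rho_s - rho_w) * g * d)
rho_s - rho_w = 2607 - 1025 = 1582
Denominator = 1582 * 9.81 * 0.0005 = 7.759710
theta = 3.94 / 7.759710
theta = 0.5078

0.5078


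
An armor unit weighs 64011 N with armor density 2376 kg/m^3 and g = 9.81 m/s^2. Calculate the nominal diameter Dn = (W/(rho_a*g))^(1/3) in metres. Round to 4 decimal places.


V = W / (rho_a * g)
V = 64011 / (2376 * 9.81)
V = 64011 / 23308.56
V = 2.746244 m^3
Dn = V^(1/3) = 2.746244^(1/3)
Dn = 1.4004 m

1.4004


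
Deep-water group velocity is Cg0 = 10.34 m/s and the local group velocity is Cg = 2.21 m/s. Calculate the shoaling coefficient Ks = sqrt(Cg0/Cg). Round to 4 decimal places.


Ks = sqrt(Cg0 / Cg)
Ks = sqrt(10.34 / 2.21)
Ks = sqrt(4.6787)
Ks = 2.1630

2.1630


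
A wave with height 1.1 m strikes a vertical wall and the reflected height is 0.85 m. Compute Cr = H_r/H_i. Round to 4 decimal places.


Cr = H_r / H_i
Cr = 0.85 / 1.1
Cr = 0.7727

0.7727


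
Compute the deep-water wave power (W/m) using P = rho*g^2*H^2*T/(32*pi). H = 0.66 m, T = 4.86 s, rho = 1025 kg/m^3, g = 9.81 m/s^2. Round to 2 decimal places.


P = rho * g^2 * H^2 * T / (32 * pi)
P = 1025 * 9.81^2 * 0.66^2 * 4.86 / (32 * pi)
P = 1025 * 96.2361 * 0.4356 * 4.86 / 100.53096
P = 2077.24 W/m

2077.24


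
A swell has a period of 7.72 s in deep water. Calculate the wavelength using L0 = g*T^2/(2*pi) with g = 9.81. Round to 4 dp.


L0 = g * T^2 / (2 * pi)
L0 = 9.81 * 7.72^2 / (2 * pi)
L0 = 9.81 * 59.5984 / 6.28319
L0 = 584.6603 / 6.28319
L0 = 93.0516 m

93.0516


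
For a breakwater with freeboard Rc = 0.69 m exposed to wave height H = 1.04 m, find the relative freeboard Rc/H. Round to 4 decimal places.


Relative freeboard = Rc / H
= 0.69 / 1.04
= 0.6635

0.6635


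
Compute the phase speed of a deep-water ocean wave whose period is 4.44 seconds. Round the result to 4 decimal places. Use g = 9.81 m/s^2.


We use the deep-water celerity formula:
C = g * T / (2 * pi)
C = 9.81 * 4.44 / (2 * 3.14159...)
C = 43.556400 / 6.283185
C = 6.9322 m/s

6.9322


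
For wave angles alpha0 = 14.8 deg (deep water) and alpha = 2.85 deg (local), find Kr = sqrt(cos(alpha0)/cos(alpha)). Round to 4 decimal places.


Kr = sqrt(cos(alpha0) / cos(alpha))
cos(14.8) = 0.966823
cos(2.85) = 0.998763
Kr = sqrt(0.966823 / 0.998763)
Kr = sqrt(0.968021)
Kr = 0.9839

0.9839


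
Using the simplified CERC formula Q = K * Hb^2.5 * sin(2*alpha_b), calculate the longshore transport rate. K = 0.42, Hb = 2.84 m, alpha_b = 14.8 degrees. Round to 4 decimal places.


Q = K * Hb^2.5 * sin(2 * alpha_b)
Hb^2.5 = 2.84^2.5 = 13.592391
sin(2 * 14.8) = sin(29.6) = 0.493942
Q = 0.42 * 13.592391 * 0.493942
Q = 2.8198 m^3/s

2.8198
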